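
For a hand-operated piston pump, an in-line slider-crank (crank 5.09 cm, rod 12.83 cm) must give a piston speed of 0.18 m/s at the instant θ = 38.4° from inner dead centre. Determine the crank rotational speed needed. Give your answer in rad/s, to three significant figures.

For an in-line slider-crank, |v_piston| = rω|sinθ|·[1 + r cosθ/√(L² − r² sin²θ)].
With r = 0.0509 m, L = 0.1283 m, θ = 38.4°: the bracketed kinematic factor |dx/dθ| = 0.041759 m.
ω = v/|dx/dθ| = 0.18/0.041759 = 4.3104 rad/s.

4.31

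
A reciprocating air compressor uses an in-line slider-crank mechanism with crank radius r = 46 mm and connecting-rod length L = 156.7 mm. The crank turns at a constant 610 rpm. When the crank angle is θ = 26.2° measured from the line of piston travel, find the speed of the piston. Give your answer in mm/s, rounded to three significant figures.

1640

ω = 2π·610/60 = 63.88 rad/s
For an in-line slider-crank, x = r cosθ + √(L² − r² sin²θ), so v = −rω sinθ·[1 + r cosθ/√(L² − r² sin²θ)].
With r = 0.046 m, L = 0.1567 m, θ = 26.2°: √(L² − r² sin²θ) = 0.15538 m.
v = −0.046·63.88·0.44151·[1 + 0.046·0.89726/0.15538] = -1.642 m/s.
|v| = 1.642 m/s = 1642 mm/s.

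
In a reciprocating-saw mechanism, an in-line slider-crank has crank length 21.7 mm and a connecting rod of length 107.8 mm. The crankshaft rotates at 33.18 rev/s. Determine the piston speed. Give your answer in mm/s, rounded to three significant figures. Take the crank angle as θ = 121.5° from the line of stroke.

3450

ω = 2π·33.2 = 208.5 rad/s
For an in-line slider-crank, x = r cosθ + √(L² − r² sin²θ), so v = −rω sinθ·[1 + r cosθ/√(L² − r² sin²θ)].
With r = 0.0217 m, L = 0.1078 m, θ = 121.5°: √(L² − r² sin²θ) = 0.1062 m.
v = −0.0217·208.5·0.85264·[1 + 0.0217·-0.52250/0.1062] = -3.4455 m/s.
|v| = 3.4455 m/s = 3445.5 mm/s.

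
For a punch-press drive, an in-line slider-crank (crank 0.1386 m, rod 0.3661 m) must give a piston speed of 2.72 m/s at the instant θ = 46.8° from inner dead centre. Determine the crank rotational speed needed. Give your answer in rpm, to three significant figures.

202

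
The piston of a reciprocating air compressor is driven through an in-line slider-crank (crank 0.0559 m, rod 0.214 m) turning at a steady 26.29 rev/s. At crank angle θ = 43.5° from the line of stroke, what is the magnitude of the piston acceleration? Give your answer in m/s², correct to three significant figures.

1130

ω = 2π·26.3 = 165.2 rad/s
x(θ) = r cosθ + √(L² − r² sin²θ); with ω constant, a = ω²·d²x/dθ².
d²x/dθ² = −r cosθ − r²(cos2θ)/√u − r⁴ sin²2θ/(4u^{3/2}),  u = L² − r² sin²θ = 0.0443154 m².
Substituting r = 0.0559 m, L = 0.214 m, θ = 43.5°: d²x/dθ² = -0.041586 m.
a = ω²·d²x/dθ² = (165.2)²·(-0.041586) = -1134.7 m/s²;  |a| = 1134.7 m/s².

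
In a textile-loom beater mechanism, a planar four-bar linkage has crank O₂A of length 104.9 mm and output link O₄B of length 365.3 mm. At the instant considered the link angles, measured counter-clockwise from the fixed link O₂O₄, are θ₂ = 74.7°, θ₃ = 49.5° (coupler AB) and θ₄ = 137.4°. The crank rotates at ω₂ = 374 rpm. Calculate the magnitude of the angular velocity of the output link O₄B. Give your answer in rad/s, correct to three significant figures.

4.79

ω₂ = 39.17 rad/s (from 374 rpm).
Differentiating the loop-closure r₂e^{iθ₂}+r₃e^{iθ₃}=r₁+r₄e^{iθ₄} gives r₂ω₂e^{iθ₂}+r₃ω₃e^{iθ₃}=r₄ω₄e^{iθ₄}.
Eliminating the other unknown: ω₄ = r₂ω₂ sin(θ₂−θ₃) / [r₄ sin(θ₄−θ₃)].
Numerator sine = +0.42578; denominator sine = +0.99933.
Result = 0.1049·39.17·(+0.42578) / (0.3653·(+0.99933)) = +4.7918 rad/s; magnitude 4.7918 rad/s.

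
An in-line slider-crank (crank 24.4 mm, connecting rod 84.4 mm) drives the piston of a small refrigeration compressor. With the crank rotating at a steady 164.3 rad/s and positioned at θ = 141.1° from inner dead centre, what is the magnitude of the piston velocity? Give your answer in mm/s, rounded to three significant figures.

1940

ω = 164.3 rad/s
For an in-line slider-crank, x = r cosθ + √(L² − r² sin²θ), so v = −rω sinθ·[1 + r cosθ/√(L² − r² sin²θ)].
With r = 0.0244 m, L = 0.0844 m, θ = 141.1°: √(L² − r² sin²θ) = 0.082998 m.
v = −0.0244·164.3·0.62796·[1 + 0.0244·-0.77824/0.082998] = -1.9415 m/s.
|v| = 1.9415 m/s = 1941.5 mm/s.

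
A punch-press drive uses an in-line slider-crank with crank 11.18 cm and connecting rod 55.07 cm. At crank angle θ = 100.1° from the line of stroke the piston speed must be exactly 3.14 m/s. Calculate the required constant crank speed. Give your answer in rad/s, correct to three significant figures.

For an in-line slider-crank, |v_piston| = rω|sinθ|·[1 + r cosθ/√(L² − r² sin²θ)].
With r = 0.1118 m, L = 0.5507 m, θ = 100.1°: the bracketed kinematic factor |dx/dθ| = 0.10607 m.
ω = v/|dx/dθ| = 3.14/0.10607 = 29.604 rad/s.

29.6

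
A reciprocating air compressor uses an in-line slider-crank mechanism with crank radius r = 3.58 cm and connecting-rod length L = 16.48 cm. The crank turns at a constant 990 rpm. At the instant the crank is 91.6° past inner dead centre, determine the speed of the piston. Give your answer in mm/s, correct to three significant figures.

ω = 2π·990/60 = 103.7 rad/s
For an in-line slider-crank, x = r cosθ + √(L² − r² sin²θ), so v = −rω sinθ·[1 + r cosθ/√(L² − r² sin²θ)].
With r = 0.0358 m, L = 0.1648 m, θ = 91.6°: √(L² − r² sin²θ) = 0.16087 m.
v = −0.0358·103.7·0.99961·[1 + 0.0358·-0.02792/0.16087] = -3.687 m/s.
|v| = 3.687 m/s = 3687 mm/s.

3690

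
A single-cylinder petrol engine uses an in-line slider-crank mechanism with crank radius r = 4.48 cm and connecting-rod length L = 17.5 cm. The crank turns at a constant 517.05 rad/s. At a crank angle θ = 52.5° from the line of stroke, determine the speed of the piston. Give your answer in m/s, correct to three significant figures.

ω = 517 rad/s
For an in-line slider-crank, x = r cosθ + √(L² − r² sin²θ), so v = −rω sinθ·[1 + r cosθ/√(L² − r² sin²θ)].
With r = 0.0448 m, L = 0.175 m, θ = 52.5°: √(L² − r² sin²θ) = 0.17135 m.
v = −0.0448·517·0.79335·[1 + 0.0448·0.60876/0.17135] = -21.302 m/s.
|v| = 21.302 m/s.

21.3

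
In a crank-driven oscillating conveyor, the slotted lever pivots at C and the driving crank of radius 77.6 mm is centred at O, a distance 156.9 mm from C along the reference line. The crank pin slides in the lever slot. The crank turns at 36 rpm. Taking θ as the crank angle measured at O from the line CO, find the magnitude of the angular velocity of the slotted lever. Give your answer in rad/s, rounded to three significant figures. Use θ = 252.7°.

ω = 3.77 rad/s (from 36 rpm).
Crank pin A relative to C: A = (d + r cosθ, r sinθ); lever angle φ = atan2(r sinθ, d + r cosθ).
Differentiating tanφ: φ̇ = rω(d cosθ + r)/(d² + r² + 2dr cosθ).
d² + r² + 2dr cosθ = |CA|² = 0.023398 m²;  d cosθ + r = +0.030942 m.
|ω_lever| = |0.0776·3.77·+0.030942| / 0.023398 = 0.38687 rad/s.

0.387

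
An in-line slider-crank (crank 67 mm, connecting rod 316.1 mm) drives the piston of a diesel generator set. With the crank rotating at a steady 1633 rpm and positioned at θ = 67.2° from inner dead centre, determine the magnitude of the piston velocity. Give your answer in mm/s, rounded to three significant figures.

ω = 2π·1633/60 = 171 rad/s
For an in-line slider-crank, x = r cosθ + √(L² − r² sin²θ), so v = −rω sinθ·[1 + r cosθ/√(L² − r² sin²θ)].
With r = 0.067 m, L = 0.3161 m, θ = 67.2°: √(L² − r² sin²θ) = 0.31001 m.
v = −0.067·171·0.92186·[1 + 0.067·0.38752/0.31001] = -11.447 m/s.
|v| = 11.447 m/s = 11447 mm/s.

11400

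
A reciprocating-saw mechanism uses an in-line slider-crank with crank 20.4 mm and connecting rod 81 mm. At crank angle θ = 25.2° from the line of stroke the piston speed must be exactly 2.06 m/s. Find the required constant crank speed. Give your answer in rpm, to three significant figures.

1840

For an in-line slider-crank, |v_piston| = rω|sinθ|·[1 + r cosθ/√(L² − r² sin²θ)].
With r = 0.0204 m, L = 0.081 m, θ = 25.2°: the bracketed kinematic factor |dx/dθ| = 0.010677 m.
ω = v/|dx/dθ| = 2.06/0.010677 = 192.94 rad/s.
N = 60ω/(2π) = 1842.5 rpm.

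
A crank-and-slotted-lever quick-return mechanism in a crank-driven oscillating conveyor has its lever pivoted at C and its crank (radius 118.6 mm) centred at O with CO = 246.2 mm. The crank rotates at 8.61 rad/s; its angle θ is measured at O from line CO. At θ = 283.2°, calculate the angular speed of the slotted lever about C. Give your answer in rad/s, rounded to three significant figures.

ω = 8.61 rad/s
Crank pin A relative to C: A = (d + r cosθ, r sinθ); lever angle φ = atan2(r sinθ, d + r cosθ).
Differentiating tanφ: φ̇ = rω(d cosθ + r)/(d² + r² + 2dr cosθ).
d² + r² + 2dr cosθ = |CA|² = 0.0880158 m²;  d cosθ + r = +0.17482 m.
|ω_lever| = |0.1186·8.61·+0.17482| / 0.0880158 = 2.0282 rad/s.

2.03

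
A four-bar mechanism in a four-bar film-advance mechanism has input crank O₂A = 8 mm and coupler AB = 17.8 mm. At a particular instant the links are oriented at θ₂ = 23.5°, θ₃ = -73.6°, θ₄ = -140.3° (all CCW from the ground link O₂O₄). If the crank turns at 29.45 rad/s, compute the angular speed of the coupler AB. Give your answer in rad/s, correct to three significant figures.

4.02

ω₂ = 29.45 rad/s
Differentiating the loop-closure r₂e^{iθ₂}+r₃e^{iθ₃}=r₁+r₄e^{iθ₄} gives r₂ω₂e^{iθ₂}+r₃ω₃e^{iθ₃}=r₄ω₄e^{iθ₄}.
Eliminating the other unknown: ω₃ = r₂ω₂ sin(θ₄−θ₂) / [r₃ sin(θ₃−θ₄)].
Numerator sine = -0.27899; denominator sine = +0.91845.
Result = 0.008·29.45·(-0.27899) / (0.0178·(+0.91845)) = -4.0206 rad/s; magnitude 4.0206 rad/s.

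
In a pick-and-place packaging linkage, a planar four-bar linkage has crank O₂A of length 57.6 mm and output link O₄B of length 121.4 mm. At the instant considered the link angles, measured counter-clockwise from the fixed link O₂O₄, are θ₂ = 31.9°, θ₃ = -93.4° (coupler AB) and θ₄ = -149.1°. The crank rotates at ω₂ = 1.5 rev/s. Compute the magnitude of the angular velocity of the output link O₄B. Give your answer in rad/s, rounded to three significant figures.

4.42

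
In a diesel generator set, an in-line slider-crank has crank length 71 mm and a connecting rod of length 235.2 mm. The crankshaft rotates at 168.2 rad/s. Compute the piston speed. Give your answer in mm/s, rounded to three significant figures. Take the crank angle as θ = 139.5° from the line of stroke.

5940

ω = 168.2 rad/s
For an in-line slider-crank, x = r cosθ + √(L² − r² sin²θ), so v = −rω sinθ·[1 + r cosθ/√(L² − r² sin²θ)].
With r = 0.071 m, L = 0.2352 m, θ = 139.5°: √(L² − r² sin²θ) = 0.23064 m.
v = −0.071·168.2·0.64945·[1 + 0.071·-0.76041/0.23064] = -5.9403 m/s.
|v| = 5.9403 m/s = 5940.3 mm/s.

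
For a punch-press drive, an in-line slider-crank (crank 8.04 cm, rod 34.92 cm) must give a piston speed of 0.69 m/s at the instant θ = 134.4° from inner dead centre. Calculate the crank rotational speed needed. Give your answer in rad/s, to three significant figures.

14.4

For an in-line slider-crank, |v_piston| = rω|sinθ|·[1 + r cosθ/√(L² − r² sin²θ)].
With r = 0.0804 m, L = 0.3492 m, θ = 134.4°: the bracketed kinematic factor |dx/dθ| = 0.048062 m.
ω = v/|dx/dθ| = 0.69/0.048062 = 14.356 rad/s.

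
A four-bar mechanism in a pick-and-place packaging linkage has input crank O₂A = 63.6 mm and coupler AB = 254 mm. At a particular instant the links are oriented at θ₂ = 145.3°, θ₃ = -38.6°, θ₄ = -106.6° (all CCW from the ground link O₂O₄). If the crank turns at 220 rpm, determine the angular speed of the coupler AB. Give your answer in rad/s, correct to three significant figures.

5.91

ω₂ = 23.04 rad/s (from 220 rpm).
Differentiating the loop-closure r₂e^{iθ₂}+r₃e^{iθ₃}=r₁+r₄e^{iθ₄} gives r₂ω₂e^{iθ₂}+r₃ω₃e^{iθ₃}=r₄ω₄e^{iθ₄}.
Eliminating the other unknown: ω₃ = r₂ω₂ sin(θ₄−θ₂) / [r₃ sin(θ₃−θ₄)].
Numerator sine = +0.95052; denominator sine = +0.92718.
Result = 0.0636·23.04·(+0.95052) / (0.254·(+0.92718)) = +5.9138 rad/s; magnitude 5.9138 rad/s.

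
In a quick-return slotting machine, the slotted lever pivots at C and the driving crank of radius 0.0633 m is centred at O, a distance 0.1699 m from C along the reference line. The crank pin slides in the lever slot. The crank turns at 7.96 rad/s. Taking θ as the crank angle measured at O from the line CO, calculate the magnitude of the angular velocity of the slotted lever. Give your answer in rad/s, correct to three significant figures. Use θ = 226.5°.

1.50

ω = 7.96 rad/s
Crank pin A relative to C: A = (d + r cosθ, r sinθ); lever angle φ = atan2(r sinθ, d + r cosθ).
Differentiating tanφ: φ̇ = rω(d cosθ + r)/(d² + r² + 2dr cosθ).
d² + r² + 2dr cosθ = |CA|² = 0.0180668 m²;  d cosθ + r = -0.053651 m.
|ω_lever| = |0.0633·7.96·-0.053651| / 0.0180668 = 1.4963 rad/s.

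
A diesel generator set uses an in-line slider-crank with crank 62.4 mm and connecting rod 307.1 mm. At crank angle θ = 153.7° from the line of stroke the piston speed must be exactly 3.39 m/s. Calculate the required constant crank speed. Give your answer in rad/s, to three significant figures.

150

For an in-line slider-crank, |v_piston| = rω|sinθ|·[1 + r cosθ/√(L² − r² sin²θ)].
With r = 0.0624 m, L = 0.3071 m, θ = 153.7°: the bracketed kinematic factor |dx/dθ| = 0.022591 m.
ω = v/|dx/dθ| = 3.39/0.022591 = 150.06 rad/s.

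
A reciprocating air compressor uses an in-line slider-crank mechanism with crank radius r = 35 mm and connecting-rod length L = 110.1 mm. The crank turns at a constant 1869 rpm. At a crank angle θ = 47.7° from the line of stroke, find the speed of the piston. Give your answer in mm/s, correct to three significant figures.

6180

ω = 2π·1869/60 = 195.7 rad/s
For an in-line slider-crank, x = r cosθ + √(L² − r² sin²θ), so v = −rω sinθ·[1 + r cosθ/√(L² − r² sin²θ)].
With r = 0.035 m, L = 0.1101 m, θ = 47.7°: √(L² − r² sin²θ) = 0.10701 m.
v = −0.035·195.7·0.73963·[1 + 0.035·0.67301/0.10701] = -6.1819 m/s.
|v| = 6.1819 m/s = 6181.9 mm/s.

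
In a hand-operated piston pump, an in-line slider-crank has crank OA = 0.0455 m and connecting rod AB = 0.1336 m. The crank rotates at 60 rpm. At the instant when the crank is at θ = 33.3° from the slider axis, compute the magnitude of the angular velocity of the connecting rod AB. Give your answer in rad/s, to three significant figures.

1.82

ω = 6.283 rad/s (converted from 60 rpm).
The rod makes angle φ with the slider axis where L sinφ = r sinθ; differentiating, L cosφ·φ̇ = r ω cosθ.
L cosφ = √(L² − r² sin²θ) = 0.13124 m.
|ω_rod| = r ω |cosθ| / √(L² − r² sin²θ) = 0.0455·6.283·0.83581/0.13124 = 1.8206 rad/s.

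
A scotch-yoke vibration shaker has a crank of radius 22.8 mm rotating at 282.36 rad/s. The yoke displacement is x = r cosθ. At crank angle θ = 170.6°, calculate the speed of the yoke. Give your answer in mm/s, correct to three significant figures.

1050

ω = 282.4 rad/s
x = r cosθ ⇒ ẋ = −rω sinθ.
|v| = rω|sinθ| = 0.0228·282.4·|sin 170.6°| = 1.0515 m/s = 1051.5 mm/s.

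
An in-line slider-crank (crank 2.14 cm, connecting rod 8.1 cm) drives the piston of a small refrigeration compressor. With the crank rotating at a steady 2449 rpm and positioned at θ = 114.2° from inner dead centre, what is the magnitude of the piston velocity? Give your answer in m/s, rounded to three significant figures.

4.45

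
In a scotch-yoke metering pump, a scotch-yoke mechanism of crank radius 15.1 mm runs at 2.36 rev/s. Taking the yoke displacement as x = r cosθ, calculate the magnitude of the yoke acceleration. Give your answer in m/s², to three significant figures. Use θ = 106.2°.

ω = 14.83 rad/s (from 2.36 rev/s).
x = r cosθ ⇒ ẍ = −rω² cosθ (ω constant).
|a| = rω²|cosθ| = 0.0151·(14.83)²·|cos 106.2°| = 0.9263 m/s².

0.926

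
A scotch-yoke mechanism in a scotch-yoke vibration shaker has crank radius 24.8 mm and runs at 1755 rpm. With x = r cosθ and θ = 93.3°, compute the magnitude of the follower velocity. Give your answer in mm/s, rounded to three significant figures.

4550

ω = 183.8 rad/s (from 1755 rpm).
x = r cosθ ⇒ ẋ = −rω sinθ.
|v| = rω|sinθ| = 0.0248·183.8·|sin 93.3°| = 4.5503 m/s = 4550.3 mm/s.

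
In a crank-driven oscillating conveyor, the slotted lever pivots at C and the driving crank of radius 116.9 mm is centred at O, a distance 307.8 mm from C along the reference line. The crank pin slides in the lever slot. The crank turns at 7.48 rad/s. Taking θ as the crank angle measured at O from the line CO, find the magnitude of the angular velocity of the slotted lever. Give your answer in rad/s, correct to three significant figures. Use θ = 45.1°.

1.84

ω = 7.48 rad/s
Crank pin A relative to C: A = (d + r cosθ, r sinθ); lever angle φ = atan2(r sinθ, d + r cosθ).
Differentiating tanφ: φ̇ = rω(d cosθ + r)/(d² + r² + 2dr cosθ).
d² + r² + 2dr cosθ = |CA|² = 0.159204 m²;  d cosθ + r = +0.33417 m.
|ω_lever| = |0.1169·7.48·+0.33417| / 0.159204 = 1.8354 rad/s.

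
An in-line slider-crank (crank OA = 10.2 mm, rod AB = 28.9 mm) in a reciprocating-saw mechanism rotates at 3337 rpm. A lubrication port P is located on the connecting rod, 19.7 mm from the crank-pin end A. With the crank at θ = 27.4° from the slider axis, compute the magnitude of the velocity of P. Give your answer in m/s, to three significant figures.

2.24

ω = 349.4 rad/s.  Crank-pin speed |V_A| = rω = 3.5644 m/s, perpendicular to OA.
Rod angle: sinφ = −(r/L) sinθ ⇒ φ = -9.348°; ω_rod = −rω cosθ/√(L²−r²sin²θ) = -110.97 rad/s.
V_P = V_A + ω_rod × AP, with AP = 0.0197 m along the rod.
Components: V_Px = −rω sinθ − a·ω_rod·sinφ = -1.9954 m/s;  V_Py = rω cosθ + a·ω_rod·cosφ = +1.0074 m/s.
|V_P| = √(V_Px² + V_Py²) = 2.2353 m/s.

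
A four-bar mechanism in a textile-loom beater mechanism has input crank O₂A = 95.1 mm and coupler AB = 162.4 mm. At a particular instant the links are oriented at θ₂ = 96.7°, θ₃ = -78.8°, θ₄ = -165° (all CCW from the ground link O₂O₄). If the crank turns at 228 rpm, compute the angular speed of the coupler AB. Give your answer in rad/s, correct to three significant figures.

ω₂ = 23.88 rad/s (from 228 rpm).
Differentiating the loop-closure r₂e^{iθ₂}+r₃e^{iθ₃}=r₁+r₄e^{iθ₄} gives r₂ω₂e^{iθ₂}+r₃ω₃e^{iθ₃}=r₄ω₄e^{iθ₄}.
Eliminating the other unknown: ω₃ = r₂ω₂ sin(θ₄−θ₂) / [r₃ sin(θ₃−θ₄)].
Numerator sine = +0.98953; denominator sine = +0.99780.
Result = 0.0951·23.88·(+0.98953) / (0.1624·(+0.99780)) = +13.866 rad/s; magnitude 13.866 rad/s.

13.9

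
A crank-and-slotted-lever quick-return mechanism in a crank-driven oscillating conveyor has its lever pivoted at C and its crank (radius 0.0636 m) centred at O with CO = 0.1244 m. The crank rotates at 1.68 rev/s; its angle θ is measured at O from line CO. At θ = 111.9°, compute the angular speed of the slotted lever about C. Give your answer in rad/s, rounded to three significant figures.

ω = 10.56 rad/s (from 1.68 rev/s).
Crank pin A relative to C: A = (d + r cosθ, r sinθ); lever angle φ = atan2(r sinθ, d + r cosθ).
Differentiating tanφ: φ̇ = rω(d cosθ + r)/(d² + r² + 2dr cosθ).
d² + r² + 2dr cosθ = |CA|² = 0.0136183 m²;  d cosθ + r = +0.0172 m.
|ω_lever| = |0.0636·10.56·+0.0172| / 0.0136183 = 0.84793 rad/s.

0.848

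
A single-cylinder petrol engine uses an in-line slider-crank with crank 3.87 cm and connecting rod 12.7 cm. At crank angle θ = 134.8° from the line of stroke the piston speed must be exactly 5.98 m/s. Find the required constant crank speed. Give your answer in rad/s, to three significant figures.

For an in-line slider-crank, |v_piston| = rω|sinθ|·[1 + r cosθ/√(L² − r² sin²θ)].
With r = 0.0387 m, L = 0.127 m, θ = 134.8°: the bracketed kinematic factor |dx/dθ| = 0.021421 m.
ω = v/|dx/dθ| = 5.98/0.021421 = 279.16 rad/s.

279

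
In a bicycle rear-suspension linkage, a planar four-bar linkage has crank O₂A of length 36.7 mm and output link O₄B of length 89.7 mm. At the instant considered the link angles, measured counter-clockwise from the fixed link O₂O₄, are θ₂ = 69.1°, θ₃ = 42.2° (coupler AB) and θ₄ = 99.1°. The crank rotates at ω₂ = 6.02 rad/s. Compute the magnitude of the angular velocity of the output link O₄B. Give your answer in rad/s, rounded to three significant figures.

1.33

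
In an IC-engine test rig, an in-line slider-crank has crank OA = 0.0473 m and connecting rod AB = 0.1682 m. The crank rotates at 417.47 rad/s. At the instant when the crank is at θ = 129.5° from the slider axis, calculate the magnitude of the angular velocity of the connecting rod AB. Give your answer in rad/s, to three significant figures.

ω = 417.5 rad/s
The rod makes angle φ with the slider axis where L sinφ = r sinθ; differentiating, L cosφ·φ̇ = r ω cosθ.
L cosφ = √(L² − r² sin²θ) = 0.16419 m.
|ω_rod| = r ω |cosθ| / √(L² − r² sin²θ) = 0.0473·417.5·0.63608/0.16419 = 76.497 rad/s.

76.5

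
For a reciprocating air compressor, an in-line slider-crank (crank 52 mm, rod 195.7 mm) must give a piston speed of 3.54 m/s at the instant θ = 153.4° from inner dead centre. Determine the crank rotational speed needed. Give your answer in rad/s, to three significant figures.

200

For an in-line slider-crank, |v_piston| = rω|sinθ|·[1 + r cosθ/√(L² − r² sin²θ)].
With r = 0.052 m, L = 0.1957 m, θ = 153.4°: the bracketed kinematic factor |dx/dθ| = 0.017712 m.
ω = v/|dx/dθ| = 3.54/0.017712 = 199.86 rad/s.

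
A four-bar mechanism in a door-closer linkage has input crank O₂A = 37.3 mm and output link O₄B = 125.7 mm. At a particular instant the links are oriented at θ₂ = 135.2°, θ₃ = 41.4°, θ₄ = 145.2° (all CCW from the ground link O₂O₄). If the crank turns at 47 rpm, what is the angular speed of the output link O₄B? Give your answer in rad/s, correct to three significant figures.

ω₂ = 4.922 rad/s (from 47 rpm).
Differentiating the loop-closure r₂e^{iθ₂}+r₃e^{iθ₃}=r₁+r₄e^{iθ₄} gives r₂ω₂e^{iθ₂}+r₃ω₃e^{iθ₃}=r₄ω₄e^{iθ₄}.
Eliminating the other unknown: ω₄ = r₂ω₂ sin(θ₂−θ₃) / [r₄ sin(θ₄−θ₃)].
Numerator sine = +0.99780; denominator sine = +0.97113.
Result = 0.0373·4.922·(+0.99780) / (0.1257·(+0.97113)) = +1.5006 rad/s; magnitude 1.5006 rad/s.

1.50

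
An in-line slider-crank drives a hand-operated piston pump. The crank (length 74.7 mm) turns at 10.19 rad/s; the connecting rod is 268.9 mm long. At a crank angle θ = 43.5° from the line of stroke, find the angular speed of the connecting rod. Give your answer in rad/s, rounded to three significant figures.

ω = 10.19 rad/s
The rod makes angle φ with the slider axis where L sinφ = r sinθ; differentiating, L cosφ·φ̇ = r ω cosθ.
L cosφ = √(L² − r² sin²θ) = 0.26394 m.
|ω_rod| = r ω |cosθ| / √(L² − r² sin²θ) = 0.0747·10.19·0.72537/0.26394 = 2.092 rad/s.

2.09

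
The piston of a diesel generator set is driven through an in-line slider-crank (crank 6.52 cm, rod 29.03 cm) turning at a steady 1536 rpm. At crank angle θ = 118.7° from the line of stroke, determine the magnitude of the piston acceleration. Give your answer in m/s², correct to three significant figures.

ω = 2π·1536/60 = 160.8 rad/s
x(θ) = r cosθ + √(L² − r² sin²θ); with ω constant, a = ω²·d²x/dθ².
d²x/dθ² = −r cosθ − r²(cos2θ)/√u − r⁴ sin²2θ/(4u^{3/2}),  u = L² − r² sin²θ = 0.0810034 m².
Substituting r = 0.0652 m, L = 0.2903 m, θ = 118.7°: d²x/dθ² = +0.039219 m.
a = ω²·d²x/dθ² = (160.8)²·(+0.039219) = +1014.7 m/s²;  |a| = 1014.7 m/s².

1010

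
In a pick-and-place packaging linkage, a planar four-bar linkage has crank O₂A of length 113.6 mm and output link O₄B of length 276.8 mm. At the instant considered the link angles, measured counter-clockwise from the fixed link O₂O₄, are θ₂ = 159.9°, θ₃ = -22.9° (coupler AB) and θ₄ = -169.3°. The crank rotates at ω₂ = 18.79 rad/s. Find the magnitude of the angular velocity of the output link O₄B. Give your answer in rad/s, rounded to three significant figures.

ω₂ = 18.79 rad/s
Differentiating the loop-closure r₂e^{iθ₂}+r₃e^{iθ₃}=r₁+r₄e^{iθ₄} gives r₂ω₂e^{iθ₂}+r₃ω₃e^{iθ₃}=r₄ω₄e^{iθ₄}.
Eliminating the other unknown: ω₄ = r₂ω₂ sin(θ₂−θ₃) / [r₄ sin(θ₄−θ₃)].
Numerator sine = -0.04885; denominator sine = -0.55339.
Result = 0.1136·18.79·(-0.04885) / (0.2768·(-0.55339)) = +0.68072 rad/s; magnitude 0.68072 rad/s.

0.681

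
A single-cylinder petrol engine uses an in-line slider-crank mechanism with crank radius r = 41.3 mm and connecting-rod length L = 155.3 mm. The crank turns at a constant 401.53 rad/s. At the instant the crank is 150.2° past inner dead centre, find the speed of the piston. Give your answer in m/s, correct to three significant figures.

6.32

ω = 401.5 rad/s
For an in-line slider-crank, x = r cosθ + √(L² − r² sin²θ), so v = −rω sinθ·[1 + r cosθ/√(L² − r² sin²θ)].
With r = 0.0413 m, L = 0.1553 m, θ = 150.2°: √(L² − r² sin²θ) = 0.15394 m.
v = −0.0413·401.5·0.49697·[1 + 0.0413·-0.86777/0.15394] = -6.3227 m/s.
|v| = 6.3227 m/s.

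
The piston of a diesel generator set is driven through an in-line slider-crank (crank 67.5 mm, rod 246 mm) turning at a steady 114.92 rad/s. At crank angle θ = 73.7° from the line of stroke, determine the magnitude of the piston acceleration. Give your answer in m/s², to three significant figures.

ω = 114.9 rad/s
x(θ) = r cosθ + √(L² − r² sin²θ); with ω constant, a = ω²·d²x/dθ².
d²x/dθ² = −r cosθ − r²(cos2θ)/√u − r⁴ sin²2θ/(4u^{3/2}),  u = L² − r² sin²θ = 0.0563187 m².
Substituting r = 0.0675 m, L = 0.246 m, θ = 73.7°: d²x/dθ² = -0.0028834 m.
a = ω²·d²x/dθ² = (114.9)²·(-0.0028834) = -38.08 m/s²;  |a| = 38.08 m/s².

38.1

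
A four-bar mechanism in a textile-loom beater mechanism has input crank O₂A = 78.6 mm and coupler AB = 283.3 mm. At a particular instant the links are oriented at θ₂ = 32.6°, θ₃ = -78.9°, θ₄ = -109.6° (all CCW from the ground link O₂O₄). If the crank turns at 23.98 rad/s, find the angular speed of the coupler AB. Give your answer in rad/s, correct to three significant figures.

7.99

ω₂ = 23.98 rad/s
Differentiating the loop-closure r₂e^{iθ₂}+r₃e^{iθ₃}=r₁+r₄e^{iθ₄} gives r₂ω₂e^{iθ₂}+r₃ω₃e^{iθ₃}=r₄ω₄e^{iθ₄}.
Eliminating the other unknown: ω₃ = r₂ω₂ sin(θ₄−θ₂) / [r₃ sin(θ₃−θ₄)].
Numerator sine = -0.61291; denominator sine = +0.51054.
Result = 0.0786·23.98·(-0.61291) / (0.2833·(+0.51054)) = -7.9871 rad/s; magnitude 7.9871 rad/s.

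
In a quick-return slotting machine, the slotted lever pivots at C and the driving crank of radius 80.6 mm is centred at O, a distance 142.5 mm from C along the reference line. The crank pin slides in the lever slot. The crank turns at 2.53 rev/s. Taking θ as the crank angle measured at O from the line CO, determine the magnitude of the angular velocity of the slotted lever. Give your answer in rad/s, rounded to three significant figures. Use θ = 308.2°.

ω = 15.9 rad/s (from 2.53 rev/s).
Crank pin A relative to C: A = (d + r cosθ, r sinθ); lever angle φ = atan2(r sinθ, d + r cosθ).
Differentiating tanφ: φ̇ = rω(d cosθ + r)/(d² + r² + 2dr cosθ).
d² + r² + 2dr cosθ = |CA|² = 0.0410081 m²;  d cosθ + r = +0.16872 m.
|ω_lever| = |0.0806·15.9·+0.16872| / 0.0410081 = 5.2716 rad/s.

5.27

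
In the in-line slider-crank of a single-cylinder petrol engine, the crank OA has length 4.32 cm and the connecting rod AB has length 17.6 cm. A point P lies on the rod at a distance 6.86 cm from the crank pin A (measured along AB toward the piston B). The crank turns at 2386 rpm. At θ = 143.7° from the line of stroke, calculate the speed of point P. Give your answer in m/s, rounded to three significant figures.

ω = 249.9 rad/s.  Crank-pin speed |V_A| = rω = 10.794 m/s, perpendicular to OA.
Rod angle: sinφ = −(r/L) sinθ ⇒ φ = -8.355°; ω_rod = −rω cosθ/√(L²−r²sin²θ) = +49.958 rad/s.
V_P = V_A + ω_rod × AP, with AP = 0.0686 m along the rod.
Components: V_Px = −rω sinθ − a·ω_rod·sinφ = -5.8922 m/s;  V_Py = rω cosθ + a·ω_rod·cosφ = -5.3085 m/s.
|V_P| = √(V_Px² + V_Py²) = 7.9308 m/s.

7.93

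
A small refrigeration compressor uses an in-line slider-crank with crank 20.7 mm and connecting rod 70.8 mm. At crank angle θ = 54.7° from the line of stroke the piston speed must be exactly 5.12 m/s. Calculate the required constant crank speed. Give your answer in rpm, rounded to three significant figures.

For an in-line slider-crank, |v_piston| = rω|sinθ|·[1 + r cosθ/√(L² − r² sin²θ)].
With r = 0.0207 m, L = 0.0708 m, θ = 54.7°: the bracketed kinematic factor |dx/dθ| = 0.019833 m.
ω = v/|dx/dθ| = 5.12/0.019833 = 258.15 rad/s.
N = 60ω/(2π) = 2465.2 rpm.

2470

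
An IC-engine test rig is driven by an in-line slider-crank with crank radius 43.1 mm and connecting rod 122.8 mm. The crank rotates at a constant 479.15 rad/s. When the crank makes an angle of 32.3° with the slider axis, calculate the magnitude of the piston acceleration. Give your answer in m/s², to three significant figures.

ω = 479.1 rad/s
x(θ) = r cosθ + √(L² − r² sin²θ); with ω constant, a = ω²·d²x/dθ².
d²x/dθ² = −r cosθ − r²(cos2θ)/√u − r⁴ sin²2θ/(4u^{3/2}),  u = L² − r² sin²θ = 0.0145494 m².
Substituting r = 0.0431 m, L = 0.1228 m, θ = 32.3°: d²x/dθ² = -0.043438 m.
a = ω²·d²x/dθ² = (479.1)²·(-0.043438) = -9972.6 m/s²;  |a| = 9972.6 m/s².

9970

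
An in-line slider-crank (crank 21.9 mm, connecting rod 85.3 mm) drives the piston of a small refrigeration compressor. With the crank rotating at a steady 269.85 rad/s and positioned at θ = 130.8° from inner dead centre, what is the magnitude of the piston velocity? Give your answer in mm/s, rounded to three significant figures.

3710

ω = 269.9 rad/s
For an in-line slider-crank, x = r cosθ + √(L² − r² sin²θ), so v = −rω sinθ·[1 + r cosθ/√(L² − r² sin²θ)].
With r = 0.0219 m, L = 0.0853 m, θ = 130.8°: √(L² − r² sin²θ) = 0.083673 m.
v = −0.0219·269.9·0.75700·[1 + 0.0219·-0.65342/0.083673] = -3.7085 m/s.
|v| = 3.7085 m/s = 3708.5 mm/s.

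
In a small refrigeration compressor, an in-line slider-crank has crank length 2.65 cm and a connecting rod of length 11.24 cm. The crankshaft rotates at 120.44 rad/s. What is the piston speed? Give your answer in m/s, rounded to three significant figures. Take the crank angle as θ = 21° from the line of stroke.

ω = 120.4 rad/s
For an in-line slider-crank, x = r cosθ + √(L² − r² sin²θ), so v = −rω sinθ·[1 + r cosθ/√(L² − r² sin²θ)].
With r = 0.0265 m, L = 0.1124 m, θ = 21°: √(L² − r² sin²θ) = 0.112 m.
v = −0.0265·120.4·0.35837·[1 + 0.0265·0.93358/0.112] = -1.3964 m/s.
|v| = 1.3964 m/s.

1.40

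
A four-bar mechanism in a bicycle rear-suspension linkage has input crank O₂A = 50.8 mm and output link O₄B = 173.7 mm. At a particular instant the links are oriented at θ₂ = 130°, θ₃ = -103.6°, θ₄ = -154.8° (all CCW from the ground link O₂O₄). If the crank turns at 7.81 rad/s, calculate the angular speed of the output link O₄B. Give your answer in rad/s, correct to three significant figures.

2.36

ω₂ = 7.81 rad/s
Differentiating the loop-closure r₂e^{iθ₂}+r₃e^{iθ₃}=r₁+r₄e^{iθ₄} gives r₂ω₂e^{iθ₂}+r₃ω₃e^{iθ₃}=r₄ω₄e^{iθ₄}.
Eliminating the other unknown: ω₄ = r₂ω₂ sin(θ₂−θ₃) / [r₄ sin(θ₄−θ₃)].
Numerator sine = -0.80489; denominator sine = -0.77934.
Result = 0.0508·7.81·(-0.80489) / (0.1737·(-0.77934)) = +2.359 rad/s; magnitude 2.359 rad/s.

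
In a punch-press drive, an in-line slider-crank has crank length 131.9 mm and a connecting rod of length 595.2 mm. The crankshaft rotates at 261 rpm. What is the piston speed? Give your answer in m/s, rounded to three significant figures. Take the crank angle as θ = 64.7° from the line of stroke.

ω = 2π·261/60 = 27.33 rad/s
For an in-line slider-crank, x = r cosθ + √(L² − r² sin²θ), so v = −rω sinθ·[1 + r cosθ/√(L² − r² sin²θ)].
With r = 0.1319 m, L = 0.5952 m, θ = 64.7°: √(L² − r² sin²θ) = 0.58313 m.
v = −0.1319·27.33·0.90408·[1 + 0.1319·0.42736/0.58313] = -3.5743 m/s.
|v| = 3.5743 m/s.

3.57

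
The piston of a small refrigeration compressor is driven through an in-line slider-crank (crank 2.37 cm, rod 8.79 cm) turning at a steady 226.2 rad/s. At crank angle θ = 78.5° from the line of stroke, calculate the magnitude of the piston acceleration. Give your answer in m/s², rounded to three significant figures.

ω = 226.2 rad/s
x(θ) = r cosθ + √(L² − r² sin²θ); with ω constant, a = ω²·d²x/dθ².
d²x/dθ² = −r cosθ − r²(cos2θ)/√u − r⁴ sin²2θ/(4u^{3/2}),  u = L² − r² sin²θ = 0.00718705 m².
Substituting r = 0.0237 m, L = 0.0879 m, θ = 78.5°: d²x/dθ² = +0.0013541 m.
a = ω²·d²x/dθ² = (226.2)²·(+0.0013541) = +69.282 m/s²;  |a| = 69.282 m/s².

69.3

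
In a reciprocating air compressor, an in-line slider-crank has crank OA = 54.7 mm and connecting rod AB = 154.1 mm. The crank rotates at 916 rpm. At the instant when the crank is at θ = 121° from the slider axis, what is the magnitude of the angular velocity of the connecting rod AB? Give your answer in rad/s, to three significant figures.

ω = 95.92 rad/s (converted from 916 rpm).
The rod makes angle φ with the slider axis where L sinφ = r sinθ; differentiating, L cosφ·φ̇ = r ω cosθ.
L cosφ = √(L² − r² sin²θ) = 0.14679 m.
|ω_rod| = r ω |cosθ| / √(L² − r² sin²θ) = 0.0547·95.92·0.51504/0.14679 = 18.41 rad/s.

18.4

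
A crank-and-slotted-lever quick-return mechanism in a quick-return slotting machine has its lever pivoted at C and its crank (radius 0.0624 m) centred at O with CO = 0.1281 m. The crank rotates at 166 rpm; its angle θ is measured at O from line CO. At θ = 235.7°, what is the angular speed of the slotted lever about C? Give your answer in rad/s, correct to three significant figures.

ω = 17.38 rad/s (from 166 rpm).
Crank pin A relative to C: A = (d + r cosθ, r sinθ); lever angle φ = atan2(r sinθ, d + r cosθ).
Differentiating tanφ: φ̇ = rω(d cosθ + r)/(d² + r² + 2dr cosθ).
d² + r² + 2dr cosθ = |CA|² = 0.0112943 m²;  d cosθ + r = -0.0097877 m.
|ω_lever| = |0.0624·17.38·-0.0097877| / 0.0112943 = 0.94003 rad/s.

0.940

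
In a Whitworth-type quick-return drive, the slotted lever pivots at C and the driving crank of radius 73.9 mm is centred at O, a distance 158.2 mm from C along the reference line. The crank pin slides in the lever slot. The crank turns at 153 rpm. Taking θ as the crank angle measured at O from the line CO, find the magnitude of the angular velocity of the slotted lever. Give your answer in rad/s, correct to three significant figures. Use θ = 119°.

ω = 16.02 rad/s (from 153 rpm).
Crank pin A relative to C: A = (d + r cosθ, r sinθ); lever angle φ = atan2(r sinθ, d + r cosθ).
Differentiating tanφ: φ̇ = rω(d cosθ + r)/(d² + r² + 2dr cosθ).
d² + r² + 2dr cosθ = |CA|² = 0.0191527 m²;  d cosθ + r = -0.0027969 m.
|ω_lever| = |0.0739·16.02·-0.0027969| / 0.0191527 = 0.17291 rad/s.

0.173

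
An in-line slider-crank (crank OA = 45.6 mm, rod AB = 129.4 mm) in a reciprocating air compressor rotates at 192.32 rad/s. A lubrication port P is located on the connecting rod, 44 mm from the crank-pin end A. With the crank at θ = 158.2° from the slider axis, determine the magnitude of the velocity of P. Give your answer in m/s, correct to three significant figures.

6.10

ω = 192.3 rad/s.  Crank-pin speed |V_A| = rω = 8.7698 m/s, perpendicular to OA.
Rod angle: sinφ = −(r/L) sinθ ⇒ φ = -7.520°; ω_rod = −rω cosθ/√(L²−r²sin²θ) = +63.472 rad/s.
V_P = V_A + ω_rod × AP, with AP = 0.044 m along the rod.
Components: V_Px = −rω sinθ − a·ω_rod·sinφ = -2.8913 m/s;  V_Py = rω cosθ + a·ω_rod·cosφ = -5.3739 m/s.
|V_P| = √(V_Px² + V_Py²) = 6.1023 m/s.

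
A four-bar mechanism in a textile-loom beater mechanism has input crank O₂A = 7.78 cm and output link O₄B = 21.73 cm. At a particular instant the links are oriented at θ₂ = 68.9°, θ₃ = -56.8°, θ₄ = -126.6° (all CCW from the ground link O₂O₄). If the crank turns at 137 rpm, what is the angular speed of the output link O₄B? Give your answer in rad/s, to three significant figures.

ω₂ = 14.35 rad/s (from 137 rpm).
Differentiating the loop-closure r₂e^{iθ₂}+r₃e^{iθ₃}=r₁+r₄e^{iθ₄} gives r₂ω₂e^{iθ₂}+r₃ω₃e^{iθ₃}=r₄ω₄e^{iθ₄}.
Eliminating the other unknown: ω₄ = r₂ω₂ sin(θ₂−θ₃) / [r₄ sin(θ₄−θ₃)].
Numerator sine = +0.81208; denominator sine = -0.93849.
Result = 0.0778·14.35·(+0.81208) / (0.2173·(-0.93849)) = -4.4447 rad/s; magnitude 4.4447 rad/s.

4.44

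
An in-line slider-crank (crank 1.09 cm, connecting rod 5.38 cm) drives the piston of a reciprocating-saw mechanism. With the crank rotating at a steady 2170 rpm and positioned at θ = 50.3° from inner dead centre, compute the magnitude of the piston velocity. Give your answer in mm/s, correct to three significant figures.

2160

ω = 2π·2170/60 = 227.2 rad/s
For an in-line slider-crank, x = r cosθ + √(L² − r² sin²θ), so v = −rω sinθ·[1 + r cosθ/√(L² − r² sin²θ)].
With r = 0.0109 m, L = 0.0538 m, θ = 50.3°: √(L² − r² sin²θ) = 0.053142 m.
v = −0.0109·227.2·0.76940·[1 + 0.0109·0.63877/0.053142] = -2.1554 m/s.
|v| = 2.1554 m/s = 2155.4 mm/s.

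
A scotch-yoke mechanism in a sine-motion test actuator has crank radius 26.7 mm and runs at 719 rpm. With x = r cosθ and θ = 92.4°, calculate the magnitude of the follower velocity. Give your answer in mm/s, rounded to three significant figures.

2010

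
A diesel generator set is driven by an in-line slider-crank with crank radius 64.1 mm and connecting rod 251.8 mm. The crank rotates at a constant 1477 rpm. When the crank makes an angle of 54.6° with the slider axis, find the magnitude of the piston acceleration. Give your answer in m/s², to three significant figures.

ω = 2π·1477/60 = 154.7 rad/s
x(θ) = r cosθ + √(L² − r² sin²θ); with ω constant, a = ω²·d²x/dθ².
d²x/dθ² = −r cosθ − r²(cos2θ)/√u − r⁴ sin²2θ/(4u^{3/2}),  u = L² − r² sin²θ = 0.0606732 m².
Substituting r = 0.0641 m, L = 0.2518 m, θ = 54.6°: d²x/dθ² = -0.031898 m.
a = ω²·d²x/dθ² = (154.7)²·(-0.031898) = -763.1 m/s²;  |a| = 763.1 m/s².

763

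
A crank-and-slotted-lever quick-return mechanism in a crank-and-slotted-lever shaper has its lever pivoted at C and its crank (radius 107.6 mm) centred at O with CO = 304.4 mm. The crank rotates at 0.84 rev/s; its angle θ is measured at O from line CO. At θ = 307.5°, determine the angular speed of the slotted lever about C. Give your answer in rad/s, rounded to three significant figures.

1.15

ω = 5.278 rad/s (from 0.84 rev/s).
Crank pin A relative to C: A = (d + r cosθ, r sinθ); lever angle φ = atan2(r sinθ, d + r cosθ).
Differentiating tanφ: φ̇ = rω(d cosθ + r)/(d² + r² + 2dr cosθ).
d² + r² + 2dr cosθ = |CA|² = 0.144115 m²;  d cosθ + r = +0.29291 m.
|ω_lever| = |0.1076·5.278·+0.29291| / 0.144115 = 1.1542 rad/s.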